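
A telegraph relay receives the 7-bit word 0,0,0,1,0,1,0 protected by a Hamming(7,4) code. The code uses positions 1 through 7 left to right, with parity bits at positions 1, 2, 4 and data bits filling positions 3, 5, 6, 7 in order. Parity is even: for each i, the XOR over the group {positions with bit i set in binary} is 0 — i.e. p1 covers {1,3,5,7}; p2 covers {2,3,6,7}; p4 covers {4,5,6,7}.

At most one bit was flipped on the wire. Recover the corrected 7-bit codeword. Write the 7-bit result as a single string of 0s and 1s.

0101010

s1 (pos 1,3,5,7): 0⊕0⊕0⊕0 = 0
s2 (pos 2,3,6,7): 0⊕0⊕1⊕0 = 1
s4 (pos 4,5,6,7): 1⊕0⊕1⊕0 = 0
Syndrome s4…s1 = 010 → error at position 2.
Flip position 2: 0001010 → 0101010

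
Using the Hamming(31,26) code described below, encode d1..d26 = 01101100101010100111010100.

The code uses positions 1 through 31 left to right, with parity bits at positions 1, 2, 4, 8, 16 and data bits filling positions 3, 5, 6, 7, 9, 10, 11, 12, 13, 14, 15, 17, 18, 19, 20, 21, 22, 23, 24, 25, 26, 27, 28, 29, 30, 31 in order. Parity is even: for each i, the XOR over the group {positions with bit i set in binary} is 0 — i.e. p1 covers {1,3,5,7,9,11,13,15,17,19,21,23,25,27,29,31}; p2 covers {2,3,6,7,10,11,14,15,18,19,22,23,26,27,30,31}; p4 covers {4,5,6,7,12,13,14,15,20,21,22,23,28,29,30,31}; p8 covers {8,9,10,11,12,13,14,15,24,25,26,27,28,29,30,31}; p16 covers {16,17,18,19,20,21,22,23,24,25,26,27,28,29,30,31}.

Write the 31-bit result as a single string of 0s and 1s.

Place data at non-parity positions: p1 p2 0 p4 1 1 0 p8 1 1 0 0 1 0 1 p16 0 1 0 1 0 0 1 1 1 0 1 0 1 0 0
p1 (pos 1,3,5,7,9,11,13,15,17,19,21,23,25,27,29,31): XOR of data positions = 0⊕1⊕0⊕1⊕0⊕1⊕1⊕0⊕0⊕0⊕1⊕1⊕1⊕1⊕0 = 0
p2 (pos 2,3,6,7,10,11,14,15,18,19,22,23,26,27,30,31): XOR of data positions = 0⊕1⊕0⊕1⊕0⊕0⊕1⊕1⊕0⊕0⊕1⊕0⊕1⊕0⊕0 = 0
p4 (pos 4,5,6,7,12,13,14,15,20,21,22,23,28,29,30,31): XOR of data positions = 1⊕1⊕0⊕0⊕1⊕0⊕1⊕1⊕0⊕0⊕1⊕0⊕1⊕0⊕0 = 1
p8 (pos 8,9,10,11,12,13,14,15,24,25,26,27,28,29,30,31): XOR of data positions = 1⊕1⊕0⊕0⊕1⊕0⊕1⊕1⊕1⊕0⊕1⊕0⊕1⊕0⊕0 = 0
p16 (pos 16,17,18,19,20,21,22,23,24,25,26,27,28,29,30,31): XOR of data positions = 0⊕1⊕0⊕1⊕0⊕0⊕1⊕1⊕1⊕0⊕1⊕0⊕1⊕0⊕0 = 1
Codeword: 0001110011001011010100111010100

0001110011001011010100111010100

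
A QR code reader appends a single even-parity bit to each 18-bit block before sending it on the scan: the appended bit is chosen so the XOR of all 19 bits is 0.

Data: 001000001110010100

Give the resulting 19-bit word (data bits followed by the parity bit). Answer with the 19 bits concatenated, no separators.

0010000011100101000

XOR of the 18 data bits: 0⊕0⊕1⊕0⊕0⊕0⊕0⊕0⊕1⊕1⊕1⊕0⊕0⊕1⊕0⊕1⊕0⊕0 = 0
Parity bit = 0 (so all 19 bits XOR to 0).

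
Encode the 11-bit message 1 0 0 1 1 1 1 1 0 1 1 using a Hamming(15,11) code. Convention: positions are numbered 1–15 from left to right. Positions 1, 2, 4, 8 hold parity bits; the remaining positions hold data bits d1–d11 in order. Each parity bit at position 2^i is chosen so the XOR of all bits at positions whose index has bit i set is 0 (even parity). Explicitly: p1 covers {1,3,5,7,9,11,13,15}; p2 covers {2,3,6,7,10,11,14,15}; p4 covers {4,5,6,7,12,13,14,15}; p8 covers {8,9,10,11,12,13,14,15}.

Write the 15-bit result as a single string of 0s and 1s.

Place data at non-parity positions: p1 p2 1 p4 0 0 1 p8 1 1 1 1 0 1 1
p1 (pos 1,3,5,7,9,11,13,15): XOR of data positions = 1⊕0⊕1⊕1⊕1⊕0⊕1 = 1
p2 (pos 2,3,6,7,10,11,14,15): XOR of data positions = 1⊕0⊕1⊕1⊕1⊕1⊕1 = 0
p4 (pos 4,5,6,7,12,13,14,15): XOR of data positions = 0⊕0⊕1⊕1⊕0⊕1⊕1 = 0
p8 (pos 8,9,10,11,12,13,14,15): XOR of data positions = 1⊕1⊕1⊕1⊕0⊕1⊕1 = 0
Codeword: 101000101111011

101000101111011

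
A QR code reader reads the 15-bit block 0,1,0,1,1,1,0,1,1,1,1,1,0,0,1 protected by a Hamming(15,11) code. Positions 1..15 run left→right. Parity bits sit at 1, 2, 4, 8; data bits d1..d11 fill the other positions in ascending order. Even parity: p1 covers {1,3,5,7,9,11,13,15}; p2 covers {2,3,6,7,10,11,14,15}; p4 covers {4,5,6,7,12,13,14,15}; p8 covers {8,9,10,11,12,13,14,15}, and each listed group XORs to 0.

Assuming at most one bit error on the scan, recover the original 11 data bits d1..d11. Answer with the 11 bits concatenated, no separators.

01001111001

s1 (pos 1,3,5,7,9,11,13,15): 0⊕0⊕1⊕0⊕1⊕1⊕0⊕1 = 0
s2 (pos 2,3,6,7,10,11,14,15): 1⊕0⊕1⊕0⊕1⊕1⊕0⊕1 = 1
s4 (pos 4,5,6,7,12,13,14,15): 1⊕1⊕1⊕0⊕1⊕0⊕0⊕1 = 1
s8 (pos 8,9,10,11,12,13,14,15): 1⊕1⊕1⊕1⊕1⊕0⊕0⊕1 = 0
Syndrome s8…s1 = 0110 → error at position 6.
Flip position 6: 010111011111001 → 010110011111001
Read data bits from positions 3,5,6,7,9,10,11,12,13,14,15: 01001111001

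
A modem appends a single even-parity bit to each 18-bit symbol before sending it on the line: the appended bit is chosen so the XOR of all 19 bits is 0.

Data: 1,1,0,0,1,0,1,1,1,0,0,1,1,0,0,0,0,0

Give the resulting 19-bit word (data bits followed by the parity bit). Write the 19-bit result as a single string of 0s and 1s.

XOR of the 18 data bits: 1⊕1⊕0⊕0⊕1⊕0⊕1⊕1⊕1⊕0⊕0⊕1⊕1⊕0⊕0⊕0⊕0⊕0 = 0
Parity bit = 0 (so all 19 bits XOR to 0).

1100101110011000000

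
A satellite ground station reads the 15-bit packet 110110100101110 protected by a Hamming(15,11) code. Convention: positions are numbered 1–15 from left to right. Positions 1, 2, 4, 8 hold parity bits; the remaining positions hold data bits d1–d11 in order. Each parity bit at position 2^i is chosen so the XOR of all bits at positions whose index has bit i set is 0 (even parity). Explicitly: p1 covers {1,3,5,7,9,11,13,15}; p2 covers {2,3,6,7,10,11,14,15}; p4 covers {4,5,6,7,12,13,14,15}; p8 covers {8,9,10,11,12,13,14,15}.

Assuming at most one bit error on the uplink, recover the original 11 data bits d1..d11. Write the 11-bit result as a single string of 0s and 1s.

01010101110

s1 (pos 1,3,5,7,9,11,13,15): 1⊕0⊕1⊕1⊕0⊕0⊕1⊕0 = 0
s2 (pos 2,3,6,7,10,11,14,15): 1⊕0⊕0⊕1⊕1⊕0⊕1⊕0 = 0
s4 (pos 4,5,6,7,12,13,14,15): 1⊕1⊕0⊕1⊕1⊕1⊕1⊕0 = 0
s8 (pos 8,9,10,11,12,13,14,15): 0⊕0⊕1⊕0⊕1⊕1⊕1⊕0 = 0
Syndrome s8…s1 = 0000 → no error.
Read data bits from positions 3,5,6,7,9,10,11,12,13,14,15: 01010101110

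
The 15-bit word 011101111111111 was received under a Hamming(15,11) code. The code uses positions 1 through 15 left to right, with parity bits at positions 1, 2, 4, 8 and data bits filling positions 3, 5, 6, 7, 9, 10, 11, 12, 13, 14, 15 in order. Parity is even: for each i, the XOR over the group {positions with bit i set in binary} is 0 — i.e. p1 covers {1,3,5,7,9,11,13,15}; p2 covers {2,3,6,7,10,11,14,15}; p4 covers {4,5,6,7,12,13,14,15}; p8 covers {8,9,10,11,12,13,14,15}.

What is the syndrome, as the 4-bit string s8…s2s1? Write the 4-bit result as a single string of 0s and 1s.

0100

s1 (pos 1,3,5,7,9,11,13,15): 0⊕1⊕0⊕1⊕1⊕1⊕1⊕1 = 0
s2 (pos 2,3,6,7,10,11,14,15): 1⊕1⊕1⊕1⊕1⊕1⊕1⊕1 = 0
s4 (pos 4,5,6,7,12,13,14,15): 1⊕0⊕1⊕1⊕1⊕1⊕1⊕1 = 1
s8 (pos 8,9,10,11,12,13,14,15): 1⊕1⊕1⊕1⊕1⊕1⊕1⊕1 = 0
Syndrome s8…s1 = 0100 → error at position 4.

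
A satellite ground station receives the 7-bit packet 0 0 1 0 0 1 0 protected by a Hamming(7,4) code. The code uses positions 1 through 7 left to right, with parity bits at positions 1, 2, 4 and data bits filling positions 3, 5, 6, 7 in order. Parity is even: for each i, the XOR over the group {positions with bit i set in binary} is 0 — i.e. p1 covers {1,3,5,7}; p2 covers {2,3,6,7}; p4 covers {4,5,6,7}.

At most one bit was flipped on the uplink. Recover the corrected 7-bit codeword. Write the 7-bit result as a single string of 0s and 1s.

s1 (pos 1,3,5,7): 0⊕1⊕0⊕0 = 1
s2 (pos 2,3,6,7): 0⊕1⊕1⊕0 = 0
s4 (pos 4,5,6,7): 0⊕0⊕1⊕0 = 1
Syndrome s4…s1 = 101 → error at position 5.
Flip position 5: 0010010 → 0010110

0010110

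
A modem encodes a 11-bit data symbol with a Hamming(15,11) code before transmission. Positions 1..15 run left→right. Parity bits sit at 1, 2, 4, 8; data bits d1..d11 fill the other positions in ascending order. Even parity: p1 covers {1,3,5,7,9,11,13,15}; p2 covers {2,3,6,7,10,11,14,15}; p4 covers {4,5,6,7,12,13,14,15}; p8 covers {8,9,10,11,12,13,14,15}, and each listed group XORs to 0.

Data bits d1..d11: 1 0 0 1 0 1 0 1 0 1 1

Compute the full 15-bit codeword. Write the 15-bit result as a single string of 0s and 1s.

Place data at non-parity positions: p1 p2 1 p4 0 0 1 p8 0 1 0 1 0 1 1
p1 (pos 1,3,5,7,9,11,13,15): XOR of data positions = 1⊕0⊕1⊕0⊕0⊕0⊕1 = 1
p2 (pos 2,3,6,7,10,11,14,15): XOR of data positions = 1⊕0⊕1⊕1⊕0⊕1⊕1 = 1
p4 (pos 4,5,6,7,12,13,14,15): XOR of data positions = 0⊕0⊕1⊕1⊕0⊕1⊕1 = 0
p8 (pos 8,9,10,11,12,13,14,15): XOR of data positions = 0⊕1⊕0⊕1⊕0⊕1⊕1 = 0
Codeword: 111000100101011

111000100101011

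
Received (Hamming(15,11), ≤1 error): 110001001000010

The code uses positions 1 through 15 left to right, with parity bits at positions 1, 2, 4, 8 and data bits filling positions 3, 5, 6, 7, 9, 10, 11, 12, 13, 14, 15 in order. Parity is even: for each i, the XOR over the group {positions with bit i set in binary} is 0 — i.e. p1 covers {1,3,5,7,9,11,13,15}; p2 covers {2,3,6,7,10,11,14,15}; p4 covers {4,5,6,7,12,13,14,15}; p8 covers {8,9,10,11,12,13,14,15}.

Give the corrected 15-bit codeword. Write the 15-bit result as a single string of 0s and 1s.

s1 (pos 1,3,5,7,9,11,13,15): 1⊕0⊕0⊕0⊕1⊕0⊕0⊕0 = 0
s2 (pos 2,3,6,7,10,11,14,15): 1⊕0⊕1⊕0⊕0⊕0⊕1⊕0 = 1
s4 (pos 4,5,6,7,12,13,14,15): 0⊕0⊕1⊕0⊕0⊕0⊕1⊕0 = 0
s8 (pos 8,9,10,11,12,13,14,15): 0⊕1⊕0⊕0⊕0⊕0⊕1⊕0 = 0
Syndrome s8…s1 = 0010 → error at position 2.
Flip position 2: 110001001000010 → 100001001000010

100001001000010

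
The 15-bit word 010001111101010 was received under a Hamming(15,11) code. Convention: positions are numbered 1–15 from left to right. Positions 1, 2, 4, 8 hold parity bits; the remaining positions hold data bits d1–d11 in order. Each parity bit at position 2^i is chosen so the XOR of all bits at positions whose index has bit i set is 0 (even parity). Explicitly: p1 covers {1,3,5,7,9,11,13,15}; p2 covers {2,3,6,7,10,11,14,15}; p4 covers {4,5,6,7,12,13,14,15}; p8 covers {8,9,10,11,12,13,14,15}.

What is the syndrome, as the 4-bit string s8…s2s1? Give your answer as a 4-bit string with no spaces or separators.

s1 (pos 1,3,5,7,9,11,13,15): 0⊕0⊕0⊕1⊕1⊕0⊕0⊕0 = 0
s2 (pos 2,3,6,7,10,11,14,15): 1⊕0⊕1⊕1⊕1⊕0⊕1⊕0 = 1
s4 (pos 4,5,6,7,12,13,14,15): 0⊕0⊕1⊕1⊕1⊕0⊕1⊕0 = 0
s8 (pos 8,9,10,11,12,13,14,15): 1⊕1⊕1⊕0⊕1⊕0⊕1⊕0 = 1
Syndrome s8…s1 = 1010 → error at position 10.

1010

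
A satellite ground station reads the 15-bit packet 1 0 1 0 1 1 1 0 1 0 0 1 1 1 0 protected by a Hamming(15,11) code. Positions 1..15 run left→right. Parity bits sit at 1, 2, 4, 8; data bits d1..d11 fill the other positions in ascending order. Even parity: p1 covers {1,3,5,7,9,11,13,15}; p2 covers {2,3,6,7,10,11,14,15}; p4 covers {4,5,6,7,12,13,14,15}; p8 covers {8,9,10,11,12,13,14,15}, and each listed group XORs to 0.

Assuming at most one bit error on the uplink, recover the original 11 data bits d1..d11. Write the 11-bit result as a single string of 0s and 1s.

s1 (pos 1,3,5,7,9,11,13,15): 1⊕1⊕1⊕1⊕1⊕0⊕1⊕0 = 0
s2 (pos 2,3,6,7,10,11,14,15): 0⊕1⊕1⊕1⊕0⊕0⊕1⊕0 = 0
s4 (pos 4,5,6,7,12,13,14,15): 0⊕1⊕1⊕1⊕1⊕1⊕1⊕0 = 0
s8 (pos 8,9,10,11,12,13,14,15): 0⊕1⊕0⊕0⊕1⊕1⊕1⊕0 = 0
Syndrome s8…s1 = 0000 → no error.
Read data bits from positions 3,5,6,7,9,10,11,12,13,14,15: 11111001110

11111001110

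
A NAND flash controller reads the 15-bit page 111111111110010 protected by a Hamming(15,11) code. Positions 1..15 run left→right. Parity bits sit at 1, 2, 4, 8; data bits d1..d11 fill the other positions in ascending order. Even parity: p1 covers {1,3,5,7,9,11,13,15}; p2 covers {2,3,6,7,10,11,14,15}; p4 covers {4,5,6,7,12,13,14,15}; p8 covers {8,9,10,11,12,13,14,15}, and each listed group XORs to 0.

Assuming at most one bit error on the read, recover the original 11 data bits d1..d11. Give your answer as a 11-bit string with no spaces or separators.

s1 (pos 1,3,5,7,9,11,13,15): 1⊕1⊕1⊕1⊕1⊕1⊕0⊕0 = 0
s2 (pos 2,3,6,7,10,11,14,15): 1⊕1⊕1⊕1⊕1⊕1⊕1⊕0 = 1
s4 (pos 4,5,6,7,12,13,14,15): 1⊕1⊕1⊕1⊕0⊕0⊕1⊕0 = 1
s8 (pos 8,9,10,11,12,13,14,15): 1⊕1⊕1⊕1⊕0⊕0⊕1⊕0 = 1
Syndrome s8…s1 = 1110 → error at position 14.
Flip position 14: 111111111110010 → 111111111110000
Read data bits from positions 3,5,6,7,9,10,11,12,13,14,15: 11111110000

11111110000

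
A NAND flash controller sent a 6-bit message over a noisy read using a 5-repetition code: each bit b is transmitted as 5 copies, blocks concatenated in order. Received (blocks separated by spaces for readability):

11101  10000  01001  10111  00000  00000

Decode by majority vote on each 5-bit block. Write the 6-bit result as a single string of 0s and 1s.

100100

Block 1 (11101): 4 ones → 1
Block 2 (10000): 1 one → 0
Block 3 (01001): 2 ones → 0
Block 4 (10111): 4 ones → 1
Block 5 (00000): 0 ones → 0
Block 6 (00000): 0 ones → 0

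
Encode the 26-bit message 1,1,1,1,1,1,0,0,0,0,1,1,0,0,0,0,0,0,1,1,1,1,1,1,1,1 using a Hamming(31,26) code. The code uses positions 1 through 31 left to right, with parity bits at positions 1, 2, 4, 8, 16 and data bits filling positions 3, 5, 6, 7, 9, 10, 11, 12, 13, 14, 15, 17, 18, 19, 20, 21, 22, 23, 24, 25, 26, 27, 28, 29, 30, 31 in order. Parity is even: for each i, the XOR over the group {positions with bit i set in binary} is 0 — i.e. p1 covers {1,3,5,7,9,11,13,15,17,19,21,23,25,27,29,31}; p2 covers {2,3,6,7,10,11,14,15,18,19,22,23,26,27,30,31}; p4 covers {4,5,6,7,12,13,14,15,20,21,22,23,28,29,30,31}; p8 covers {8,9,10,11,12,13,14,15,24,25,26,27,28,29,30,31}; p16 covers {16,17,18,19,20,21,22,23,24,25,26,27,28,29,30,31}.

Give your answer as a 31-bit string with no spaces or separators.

0110111111000011100000011111111

Place data at non-parity positions: p1 p2 1 p4 1 1 1 p8 1 1 0 0 0 0 1 p16 1 0 0 0 0 0 0 1 1 1 1 1 1 1 1
p1 (pos 1,3,5,7,9,11,13,15,17,19,21,23,25,27,29,31): XOR of data positions = 1⊕1⊕1⊕1⊕0⊕0⊕1⊕1⊕0⊕0⊕0⊕1⊕1⊕1⊕1 = 0
p2 (pos 2,3,6,7,10,11,14,15,18,19,22,23,26,27,30,31): XOR of data positions = 1⊕1⊕1⊕1⊕0⊕0⊕1⊕0⊕0⊕0⊕0⊕1⊕1⊕1⊕1 = 1
p4 (pos 4,5,6,7,12,13,14,15,20,21,22,23,28,29,30,31): XOR of data positions = 1⊕1⊕1⊕0⊕0⊕0⊕1⊕0⊕0⊕0⊕0⊕1⊕1⊕1⊕1 = 0
p8 (pos 8,9,10,11,12,13,14,15,24,25,26,27,28,29,30,31): XOR of data positions = 1⊕1⊕0⊕0⊕0⊕0⊕1⊕1⊕1⊕1⊕1⊕1⊕1⊕1⊕1 = 1
p16 (pos 16,17,18,19,20,21,22,23,24,25,26,27,28,29,30,31): XOR of data positions = 1⊕0⊕0⊕0⊕0⊕0⊕0⊕1⊕1⊕1⊕1⊕1⊕1⊕1⊕1 = 1
Codeword: 0110111111000011100000011111111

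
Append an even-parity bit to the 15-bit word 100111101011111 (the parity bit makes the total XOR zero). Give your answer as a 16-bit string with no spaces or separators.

1001111010111111

XOR of the 15 data bits: 1⊕0⊕0⊕1⊕1⊕1⊕1⊕0⊕1⊕0⊕1⊕1⊕1⊕1⊕1 = 1
Parity bit = 1 (so all 16 bits XOR to 0).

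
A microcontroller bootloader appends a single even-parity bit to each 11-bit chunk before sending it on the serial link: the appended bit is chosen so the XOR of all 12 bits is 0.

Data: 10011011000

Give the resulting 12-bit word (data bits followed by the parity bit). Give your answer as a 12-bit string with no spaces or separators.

100110110001

XOR of the 11 data bits: 1⊕0⊕0⊕1⊕1⊕0⊕1⊕1⊕0⊕0⊕0 = 1
Parity bit = 1 (so all 12 bits XOR to 0).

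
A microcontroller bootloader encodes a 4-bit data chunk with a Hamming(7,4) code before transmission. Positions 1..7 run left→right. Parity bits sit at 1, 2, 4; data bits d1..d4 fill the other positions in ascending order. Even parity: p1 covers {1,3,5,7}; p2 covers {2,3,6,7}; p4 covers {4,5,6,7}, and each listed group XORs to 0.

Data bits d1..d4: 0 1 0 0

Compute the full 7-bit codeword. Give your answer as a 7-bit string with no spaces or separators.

1001100

Place data at non-parity positions: p1 p2 0 p4 1 0 0
p1 (pos 1,3,5,7): XOR of data positions = 0⊕1⊕0 = 1
p2 (pos 2,3,6,7): XOR of data positions = 0⊕0⊕0 = 0
p4 (pos 4,5,6,7): XOR of data positions = 1⊕0⊕0 = 1
Codeword: 1001100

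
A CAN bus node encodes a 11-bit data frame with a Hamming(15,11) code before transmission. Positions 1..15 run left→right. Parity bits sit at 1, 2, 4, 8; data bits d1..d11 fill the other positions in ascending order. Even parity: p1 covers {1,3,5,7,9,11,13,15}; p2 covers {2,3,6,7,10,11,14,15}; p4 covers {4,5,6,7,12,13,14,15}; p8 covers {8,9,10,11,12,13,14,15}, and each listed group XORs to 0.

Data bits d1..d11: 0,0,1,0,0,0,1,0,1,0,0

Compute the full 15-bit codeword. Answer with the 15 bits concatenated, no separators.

Place data at non-parity positions: p1 p2 0 p4 0 1 0 p8 0 0 1 0 1 0 0
p1 (pos 1,3,5,7,9,11,13,15): XOR of data positions = 0⊕0⊕0⊕0⊕1⊕1⊕0 = 0
p2 (pos 2,3,6,7,10,11,14,15): XOR of data positions = 0⊕1⊕0⊕0⊕1⊕0⊕0 = 0
p4 (pos 4,5,6,7,12,13,14,15): XOR of data positions = 0⊕1⊕0⊕0⊕1⊕0⊕0 = 0
p8 (pos 8,9,10,11,12,13,14,15): XOR of data positions = 0⊕0⊕1⊕0⊕1⊕0⊕0 = 0
Codeword: 000001000010100

000001000010100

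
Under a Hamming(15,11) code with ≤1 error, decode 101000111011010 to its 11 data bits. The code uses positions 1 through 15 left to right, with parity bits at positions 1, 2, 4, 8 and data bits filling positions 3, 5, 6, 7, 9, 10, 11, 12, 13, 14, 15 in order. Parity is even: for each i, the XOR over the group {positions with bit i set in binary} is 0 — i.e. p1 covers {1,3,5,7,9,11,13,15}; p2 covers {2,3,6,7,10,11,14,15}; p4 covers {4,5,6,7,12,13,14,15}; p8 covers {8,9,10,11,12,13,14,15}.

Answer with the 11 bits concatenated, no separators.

s1 (pos 1,3,5,7,9,11,13,15): 1⊕1⊕0⊕1⊕1⊕1⊕0⊕0 = 1
s2 (pos 2,3,6,7,10,11,14,15): 0⊕1⊕0⊕1⊕0⊕1⊕1⊕0 = 0
s4 (pos 4,5,6,7,12,13,14,15): 0⊕0⊕0⊕1⊕1⊕0⊕1⊕0 = 1
s8 (pos 8,9,10,11,12,13,14,15): 1⊕1⊕0⊕1⊕1⊕0⊕1⊕0 = 1
Syndrome s8…s1 = 1101 → error at position 13.
Flip position 13: 101000111011010 → 101000111011110
Read data bits from positions 3,5,6,7,9,10,11,12,13,14,15: 10011011110

10011011110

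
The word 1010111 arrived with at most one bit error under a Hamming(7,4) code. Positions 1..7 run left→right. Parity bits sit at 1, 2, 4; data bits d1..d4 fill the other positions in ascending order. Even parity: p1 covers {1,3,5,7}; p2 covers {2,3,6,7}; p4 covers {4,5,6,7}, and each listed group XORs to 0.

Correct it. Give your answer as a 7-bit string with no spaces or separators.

s1 (pos 1,3,5,7): 1⊕1⊕1⊕1 = 0
s2 (pos 2,3,6,7): 0⊕1⊕1⊕1 = 1
s4 (pos 4,5,6,7): 0⊕1⊕1⊕1 = 1
Syndrome s4…s1 = 110 → error at position 6.
Flip position 6: 1010111 → 1010101

1010101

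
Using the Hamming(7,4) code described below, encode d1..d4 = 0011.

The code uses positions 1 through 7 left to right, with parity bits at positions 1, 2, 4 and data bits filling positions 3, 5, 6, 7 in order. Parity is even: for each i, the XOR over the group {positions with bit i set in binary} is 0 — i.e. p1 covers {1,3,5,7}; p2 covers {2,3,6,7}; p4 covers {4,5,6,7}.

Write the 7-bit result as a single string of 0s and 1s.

Place data at non-parity positions: p1 p2 0 p4 0 1 1
p1 (pos 1,3,5,7): XOR of data positions = 0⊕0⊕1 = 1
p2 (pos 2,3,6,7): XOR of data positions = 0⊕1⊕1 = 0
p4 (pos 4,5,6,7): XOR of data positions = 0⊕1⊕1 = 0
Codeword: 1000011

1000011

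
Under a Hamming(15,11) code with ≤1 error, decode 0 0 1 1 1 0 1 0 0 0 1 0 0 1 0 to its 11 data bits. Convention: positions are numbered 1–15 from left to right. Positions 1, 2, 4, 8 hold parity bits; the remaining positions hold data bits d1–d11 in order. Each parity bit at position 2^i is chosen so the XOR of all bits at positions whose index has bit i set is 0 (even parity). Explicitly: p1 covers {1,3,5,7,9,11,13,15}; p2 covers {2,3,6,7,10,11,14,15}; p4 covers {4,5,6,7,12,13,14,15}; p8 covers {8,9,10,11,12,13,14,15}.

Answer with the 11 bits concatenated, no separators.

11010010010

s1 (pos 1,3,5,7,9,11,13,15): 0⊕1⊕1⊕1⊕0⊕1⊕0⊕0 = 0
s2 (pos 2,3,6,7,10,11,14,15): 0⊕1⊕0⊕1⊕0⊕1⊕1⊕0 = 0
s4 (pos 4,5,6,7,12,13,14,15): 1⊕1⊕0⊕1⊕0⊕0⊕1⊕0 = 0
s8 (pos 8,9,10,11,12,13,14,15): 0⊕0⊕0⊕1⊕0⊕0⊕1⊕0 = 0
Syndrome s8…s1 = 0000 → no error.
Read data bits from positions 3,5,6,7,9,10,11,12,13,14,15: 11010010010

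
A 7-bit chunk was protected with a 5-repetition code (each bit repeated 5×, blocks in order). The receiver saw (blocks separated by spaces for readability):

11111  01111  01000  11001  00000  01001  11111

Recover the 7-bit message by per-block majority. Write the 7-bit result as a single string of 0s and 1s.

1101001

Block 1 (11111): 5 ones → 1
Block 2 (01111): 4 ones → 1
Block 3 (01000): 1 one → 0
Block 4 (11001): 3 ones → 1
Block 5 (00000): 0 ones → 0
Block 6 (01001): 2 ones → 0
Block 7 (11111): 5 ones → 1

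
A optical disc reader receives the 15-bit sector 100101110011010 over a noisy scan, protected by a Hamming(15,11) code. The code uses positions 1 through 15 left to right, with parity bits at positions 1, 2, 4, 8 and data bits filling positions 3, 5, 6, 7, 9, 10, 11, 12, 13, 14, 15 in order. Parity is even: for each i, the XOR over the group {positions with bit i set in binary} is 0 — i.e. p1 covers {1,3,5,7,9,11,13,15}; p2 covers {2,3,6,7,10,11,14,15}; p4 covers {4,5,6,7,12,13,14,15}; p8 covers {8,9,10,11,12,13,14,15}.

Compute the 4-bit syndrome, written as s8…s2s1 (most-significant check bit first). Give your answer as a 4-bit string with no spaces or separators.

0101

s1 (pos 1,3,5,7,9,11,13,15): 1⊕0⊕0⊕1⊕0⊕1⊕0⊕0 = 1
s2 (pos 2,3,6,7,10,11,14,15): 0⊕0⊕1⊕1⊕0⊕1⊕1⊕0 = 0
s4 (pos 4,5,6,7,12,13,14,15): 1⊕0⊕1⊕1⊕1⊕0⊕1⊕0 = 1
s8 (pos 8,9,10,11,12,13,14,15): 1⊕0⊕0⊕1⊕1⊕0⊕1⊕0 = 0
Syndrome s8…s1 = 0101 → error at position 5.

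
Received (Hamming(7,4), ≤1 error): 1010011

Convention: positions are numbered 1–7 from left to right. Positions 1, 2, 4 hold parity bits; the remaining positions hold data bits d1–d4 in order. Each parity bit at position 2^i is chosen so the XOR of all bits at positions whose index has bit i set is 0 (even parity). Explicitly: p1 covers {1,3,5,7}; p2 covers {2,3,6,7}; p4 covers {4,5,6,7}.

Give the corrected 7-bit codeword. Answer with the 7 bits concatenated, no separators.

1000011

s1 (pos 1,3,5,7): 1⊕1⊕0⊕1 = 1
s2 (pos 2,3,6,7): 0⊕1⊕1⊕1 = 1
s4 (pos 4,5,6,7): 0⊕0⊕1⊕1 = 0
Syndrome s4…s1 = 011 → error at position 3.
Flip position 3: 1010011 → 1000011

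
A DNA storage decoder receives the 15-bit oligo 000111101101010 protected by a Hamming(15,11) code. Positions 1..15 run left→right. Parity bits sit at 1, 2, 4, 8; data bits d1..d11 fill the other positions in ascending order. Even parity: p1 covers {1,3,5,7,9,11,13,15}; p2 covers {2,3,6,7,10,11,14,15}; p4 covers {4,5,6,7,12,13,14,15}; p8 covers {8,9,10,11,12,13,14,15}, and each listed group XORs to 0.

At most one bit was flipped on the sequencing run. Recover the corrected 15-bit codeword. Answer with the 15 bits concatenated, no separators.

s1 (pos 1,3,5,7,9,11,13,15): 0⊕0⊕1⊕1⊕1⊕0⊕0⊕0 = 1
s2 (pos 2,3,6,7,10,11,14,15): 0⊕0⊕1⊕1⊕1⊕0⊕1⊕0 = 0
s4 (pos 4,5,6,7,12,13,14,15): 1⊕1⊕1⊕1⊕1⊕0⊕1⊕0 = 0
s8 (pos 8,9,10,11,12,13,14,15): 0⊕1⊕1⊕0⊕1⊕0⊕1⊕0 = 0
Syndrome s8…s1 = 0001 → error at position 1.
Flip position 1: 000111101101010 → 100111101101010

100111101101010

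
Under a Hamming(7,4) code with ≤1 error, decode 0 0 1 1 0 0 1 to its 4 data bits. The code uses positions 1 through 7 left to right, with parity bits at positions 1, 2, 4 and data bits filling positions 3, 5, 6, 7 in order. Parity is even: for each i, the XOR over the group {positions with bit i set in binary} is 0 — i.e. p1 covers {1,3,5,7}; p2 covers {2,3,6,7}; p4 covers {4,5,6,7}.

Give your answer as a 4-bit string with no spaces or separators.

1001

s1 (pos 1,3,5,7): 0⊕1⊕0⊕1 = 0
s2 (pos 2,3,6,7): 0⊕1⊕0⊕1 = 0
s4 (pos 4,5,6,7): 1⊕0⊕0⊕1 = 0
Syndrome s4…s1 = 000 → no error.
Read data bits from positions 3,5,6,7: 1001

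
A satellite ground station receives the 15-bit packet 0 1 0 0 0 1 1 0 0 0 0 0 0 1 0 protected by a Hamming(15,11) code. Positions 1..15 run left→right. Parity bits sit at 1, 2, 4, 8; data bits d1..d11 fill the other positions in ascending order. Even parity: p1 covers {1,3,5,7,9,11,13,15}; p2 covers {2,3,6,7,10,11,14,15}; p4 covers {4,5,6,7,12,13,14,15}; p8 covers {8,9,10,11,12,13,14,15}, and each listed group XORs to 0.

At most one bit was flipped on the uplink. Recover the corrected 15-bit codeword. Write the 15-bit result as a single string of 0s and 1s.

s1 (pos 1,3,5,7,9,11,13,15): 0⊕0⊕0⊕1⊕0⊕0⊕0⊕0 = 1
s2 (pos 2,3,6,7,10,11,14,15): 1⊕0⊕1⊕1⊕0⊕0⊕1⊕0 = 0
s4 (pos 4,5,6,7,12,13,14,15): 0⊕0⊕1⊕1⊕0⊕0⊕1⊕0 = 1
s8 (pos 8,9,10,11,12,13,14,15): 0⊕0⊕0⊕0⊕0⊕0⊕1⊕0 = 1
Syndrome s8…s1 = 1101 → error at position 13.
Flip position 13: 010001100000010 → 010001100000110

010001100000110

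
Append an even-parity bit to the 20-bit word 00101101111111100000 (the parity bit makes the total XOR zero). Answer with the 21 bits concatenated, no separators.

XOR of the 20 data bits: 0⊕0⊕1⊕0⊕1⊕1⊕0⊕1⊕1⊕1⊕1⊕1⊕1⊕1⊕1⊕0⊕0⊕0⊕0⊕0 = 1
Parity bit = 1 (so all 21 bits XOR to 0).

001011011111111000001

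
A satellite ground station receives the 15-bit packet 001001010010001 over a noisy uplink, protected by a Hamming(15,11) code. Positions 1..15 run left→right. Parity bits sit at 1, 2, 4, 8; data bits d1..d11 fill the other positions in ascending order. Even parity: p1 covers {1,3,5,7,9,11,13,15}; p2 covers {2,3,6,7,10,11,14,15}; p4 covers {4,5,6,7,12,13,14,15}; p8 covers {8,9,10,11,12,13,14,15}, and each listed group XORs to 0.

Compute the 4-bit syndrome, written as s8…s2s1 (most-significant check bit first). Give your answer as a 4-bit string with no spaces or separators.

s1 (pos 1,3,5,7,9,11,13,15): 0⊕1⊕0⊕0⊕0⊕1⊕0⊕1 = 1
s2 (pos 2,3,6,7,10,11,14,15): 0⊕1⊕1⊕0⊕0⊕1⊕0⊕1 = 0
s4 (pos 4,5,6,7,12,13,14,15): 0⊕0⊕1⊕0⊕0⊕0⊕0⊕1 = 0
s8 (pos 8,9,10,11,12,13,14,15): 1⊕0⊕0⊕1⊕0⊕0⊕0⊕1 = 1
Syndrome s8…s1 = 1001 → error at position 9.

1001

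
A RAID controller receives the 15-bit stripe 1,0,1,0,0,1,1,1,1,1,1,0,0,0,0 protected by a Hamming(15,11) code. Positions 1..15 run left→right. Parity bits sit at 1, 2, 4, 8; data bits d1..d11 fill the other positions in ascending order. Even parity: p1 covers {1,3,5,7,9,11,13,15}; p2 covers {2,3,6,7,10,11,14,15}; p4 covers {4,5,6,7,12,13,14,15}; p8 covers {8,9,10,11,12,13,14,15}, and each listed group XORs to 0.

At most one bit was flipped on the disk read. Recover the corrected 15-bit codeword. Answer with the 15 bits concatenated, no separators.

s1 (pos 1,3,5,7,9,11,13,15): 1⊕1⊕0⊕1⊕1⊕1⊕0⊕0 = 1
s2 (pos 2,3,6,7,10,11,14,15): 0⊕1⊕1⊕1⊕1⊕1⊕0⊕0 = 1
s4 (pos 4,5,6,7,12,13,14,15): 0⊕0⊕1⊕1⊕0⊕0⊕0⊕0 = 0
s8 (pos 8,9,10,11,12,13,14,15): 1⊕1⊕1⊕1⊕0⊕0⊕0⊕0 = 0
Syndrome s8…s1 = 0011 → error at position 3.
Flip position 3: 101001111110000 → 100001111110000

100001111110000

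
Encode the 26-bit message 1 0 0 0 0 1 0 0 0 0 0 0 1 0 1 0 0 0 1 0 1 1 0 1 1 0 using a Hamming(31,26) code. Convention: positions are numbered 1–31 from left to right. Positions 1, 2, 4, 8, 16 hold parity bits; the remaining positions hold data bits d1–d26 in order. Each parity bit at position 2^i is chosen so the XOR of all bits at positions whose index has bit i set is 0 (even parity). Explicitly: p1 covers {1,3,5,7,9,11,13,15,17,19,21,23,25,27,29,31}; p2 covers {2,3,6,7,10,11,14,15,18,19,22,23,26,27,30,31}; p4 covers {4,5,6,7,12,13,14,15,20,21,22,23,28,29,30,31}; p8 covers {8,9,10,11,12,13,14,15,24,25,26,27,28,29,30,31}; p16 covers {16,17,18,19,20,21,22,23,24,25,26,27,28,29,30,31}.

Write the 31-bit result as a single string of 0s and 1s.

Place data at non-parity positions: p1 p2 1 p4 0 0 0 p8 0 1 0 0 0 0 0 p16 0 1 0 1 0 0 0 1 0 1 1 0 1 1 0
p1 (pos 1,3,5,7,9,11,13,15,17,19,21,23,25,27,29,31): XOR of data positions = 1⊕0⊕0⊕0⊕0⊕0⊕0⊕0⊕0⊕0⊕0⊕0⊕1⊕1⊕0 = 1
p2 (pos 2,3,6,7,10,11,14,15,18,19,22,23,26,27,30,31): XOR of data positions = 1⊕0⊕0⊕1⊕0⊕0⊕0⊕1⊕0⊕0⊕0⊕1⊕1⊕1⊕0 = 0
p4 (pos 4,5,6,7,12,13,14,15,20,21,22,23,28,29,30,31): XOR of data positions = 0⊕0⊕0⊕0⊕0⊕0⊕0⊕1⊕0⊕0⊕0⊕0⊕1⊕1⊕0 = 1
p8 (pos 8,9,10,11,12,13,14,15,24,25,26,27,28,29,30,31): XOR of data positions = 0⊕1⊕0⊕0⊕0⊕0⊕0⊕1⊕0⊕1⊕1⊕0⊕1⊕1⊕0 = 0
p16 (pos 16,17,18,19,20,21,22,23,24,25,26,27,28,29,30,31): XOR of data positions = 0⊕1⊕0⊕1⊕0⊕0⊕0⊕1⊕0⊕1⊕1⊕0⊕1⊕1⊕0 = 1
Codeword: 1011000001000001010100010110110

1011000001000001010100010110110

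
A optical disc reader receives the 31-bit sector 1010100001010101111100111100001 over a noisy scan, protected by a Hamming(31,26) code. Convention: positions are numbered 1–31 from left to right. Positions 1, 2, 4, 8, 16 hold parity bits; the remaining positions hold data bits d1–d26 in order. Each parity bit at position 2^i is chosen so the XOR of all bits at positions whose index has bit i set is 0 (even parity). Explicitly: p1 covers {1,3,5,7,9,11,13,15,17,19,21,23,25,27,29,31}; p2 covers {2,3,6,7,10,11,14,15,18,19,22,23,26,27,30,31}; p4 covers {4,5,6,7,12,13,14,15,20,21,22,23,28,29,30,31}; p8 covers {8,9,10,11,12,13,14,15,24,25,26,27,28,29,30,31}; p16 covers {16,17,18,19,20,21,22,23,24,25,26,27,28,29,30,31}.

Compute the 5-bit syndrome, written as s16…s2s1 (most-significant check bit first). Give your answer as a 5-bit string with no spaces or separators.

s1 (pos 1,3,5,7,9,11,13,15,17,19,21,23,25,27,29,31): 1⊕1⊕1⊕0⊕0⊕0⊕0⊕0⊕1⊕1⊕0⊕1⊕1⊕0⊕0⊕1 = 0
s2 (pos 2,3,6,7,10,11,14,15,18,19,22,23,26,27,30,31): 0⊕1⊕0⊕0⊕1⊕0⊕1⊕0⊕1⊕1⊕0⊕1⊕1⊕0⊕0⊕1 = 0
s4 (pos 4,5,6,7,12,13,14,15,20,21,22,23,28,29,30,31): 0⊕1⊕0⊕0⊕1⊕0⊕1⊕0⊕1⊕0⊕0⊕1⊕0⊕0⊕0⊕1 = 0
s8 (pos 8,9,10,11,12,13,14,15,24,25,26,27,28,29,30,31): 0⊕0⊕1⊕0⊕1⊕0⊕1⊕0⊕1⊕1⊕1⊕0⊕0⊕0⊕0⊕1 = 1
s16 (pos 16,17,18,19,20,21,22,23,24,25,26,27,28,29,30,31): 1⊕1⊕1⊕1⊕1⊕0⊕0⊕1⊕1⊕1⊕1⊕0⊕0⊕0⊕0⊕1 = 0
Syndrome s16…s1 = 01000 → error at position 8.

01000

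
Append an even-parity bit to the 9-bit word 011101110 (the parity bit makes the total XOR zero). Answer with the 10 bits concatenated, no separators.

XOR of the 9 data bits: 0⊕1⊕1⊕1⊕0⊕1⊕1⊕1⊕0 = 0
Parity bit = 0 (so all 10 bits XOR to 0).

0111011100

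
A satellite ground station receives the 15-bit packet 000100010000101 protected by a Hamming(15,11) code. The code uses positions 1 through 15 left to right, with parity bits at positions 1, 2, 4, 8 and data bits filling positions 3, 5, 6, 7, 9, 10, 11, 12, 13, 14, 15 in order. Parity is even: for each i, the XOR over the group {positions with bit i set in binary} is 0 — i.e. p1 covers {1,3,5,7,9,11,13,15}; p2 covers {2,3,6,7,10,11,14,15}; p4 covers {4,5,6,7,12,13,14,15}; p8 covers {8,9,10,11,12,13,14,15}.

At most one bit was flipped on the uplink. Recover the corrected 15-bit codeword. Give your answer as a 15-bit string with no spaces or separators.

000100010000111

s1 (pos 1,3,5,7,9,11,13,15): 0⊕0⊕0⊕0⊕0⊕0⊕1⊕1 = 0
s2 (pos 2,3,6,7,10,11,14,15): 0⊕0⊕0⊕0⊕0⊕0⊕0⊕1 = 1
s4 (pos 4,5,6,7,12,13,14,15): 1⊕0⊕0⊕0⊕0⊕1⊕0⊕1 = 1
s8 (pos 8,9,10,11,12,13,14,15): 1⊕0⊕0⊕0⊕0⊕1⊕0⊕1 = 1
Syndrome s8…s1 = 1110 → error at position 14.
Flip position 14: 000100010000101 → 000100010000111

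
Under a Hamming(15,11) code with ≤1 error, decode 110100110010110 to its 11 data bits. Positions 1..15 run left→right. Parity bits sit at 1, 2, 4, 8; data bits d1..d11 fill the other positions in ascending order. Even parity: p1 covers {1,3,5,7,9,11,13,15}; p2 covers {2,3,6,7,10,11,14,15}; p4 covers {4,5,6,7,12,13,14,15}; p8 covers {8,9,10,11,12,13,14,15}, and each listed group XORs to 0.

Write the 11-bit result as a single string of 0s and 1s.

00010010110

s1 (pos 1,3,5,7,9,11,13,15): 1⊕0⊕0⊕1⊕0⊕1⊕1⊕0 = 0
s2 (pos 2,3,6,7,10,11,14,15): 1⊕0⊕0⊕1⊕0⊕1⊕1⊕0 = 0
s4 (pos 4,5,6,7,12,13,14,15): 1⊕0⊕0⊕1⊕0⊕1⊕1⊕0 = 0
s8 (pos 8,9,10,11,12,13,14,15): 1⊕0⊕0⊕1⊕0⊕1⊕1⊕0 = 0
Syndrome s8…s1 = 0000 → no error.
Read data bits from positions 3,5,6,7,9,10,11,12,13,14,15: 00010010110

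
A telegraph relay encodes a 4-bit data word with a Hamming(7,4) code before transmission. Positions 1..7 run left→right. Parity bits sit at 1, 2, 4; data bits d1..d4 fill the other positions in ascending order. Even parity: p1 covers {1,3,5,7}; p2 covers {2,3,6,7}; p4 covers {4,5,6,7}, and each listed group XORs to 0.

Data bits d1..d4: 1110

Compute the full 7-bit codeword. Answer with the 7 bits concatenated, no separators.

0010110

Place data at non-parity positions: p1 p2 1 p4 1 1 0
p1 (pos 1,3,5,7): XOR of data positions = 1⊕1⊕0 = 0
p2 (pos 2,3,6,7): XOR of data positions = 1⊕1⊕0 = 0
p4 (pos 4,5,6,7): XOR of data positions = 1⊕1⊕0 = 0
Codeword: 0010110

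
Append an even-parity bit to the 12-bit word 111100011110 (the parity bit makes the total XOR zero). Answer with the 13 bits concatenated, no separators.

1111000111100

XOR of the 12 data bits: 1⊕1⊕1⊕1⊕0⊕0⊕0⊕1⊕1⊕1⊕1⊕0 = 0
Parity bit = 0 (so all 13 bits XOR to 0).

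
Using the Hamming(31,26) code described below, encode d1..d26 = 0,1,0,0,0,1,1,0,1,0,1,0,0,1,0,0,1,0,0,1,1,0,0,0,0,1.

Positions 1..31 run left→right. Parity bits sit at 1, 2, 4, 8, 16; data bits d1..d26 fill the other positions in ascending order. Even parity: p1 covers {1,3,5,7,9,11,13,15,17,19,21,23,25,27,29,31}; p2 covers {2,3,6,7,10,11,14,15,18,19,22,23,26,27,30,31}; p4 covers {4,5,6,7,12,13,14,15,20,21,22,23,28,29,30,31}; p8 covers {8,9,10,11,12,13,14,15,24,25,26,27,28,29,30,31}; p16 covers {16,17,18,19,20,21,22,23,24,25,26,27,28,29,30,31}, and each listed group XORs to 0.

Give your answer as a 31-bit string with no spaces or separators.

1101100101101011001001001100001

Place data at non-parity positions: p1 p2 0 p4 1 0 0 p8 0 1 1 0 1 0 1 p16 0 0 1 0 0 1 0 0 1 1 0 0 0 0 1
p1 (pos 1,3,5,7,9,11,13,15,17,19,21,23,25,27,29,31): XOR of data positions = 0⊕1⊕0⊕0⊕1⊕1⊕1⊕0⊕1⊕0⊕0⊕1⊕0⊕0⊕1 = 1
p2 (pos 2,3,6,7,10,11,14,15,18,19,22,23,26,27,30,31): XOR of data positions = 0⊕0⊕0⊕1⊕1⊕0⊕1⊕0⊕1⊕1⊕0⊕1⊕0⊕0⊕1 = 1
p4 (pos 4,5,6,7,12,13,14,15,20,21,22,23,28,29,30,31): XOR of data positions = 1⊕0⊕0⊕0⊕1⊕0⊕1⊕0⊕0⊕1⊕0⊕0⊕0⊕0⊕1 = 1
p8 (pos 8,9,10,11,12,13,14,15,24,25,26,27,28,29,30,31): XOR of data positions = 0⊕1⊕1⊕0⊕1⊕0⊕1⊕0⊕1⊕1⊕0⊕0⊕0⊕0⊕1 = 1
p16 (pos 16,17,18,19,20,21,22,23,24,25,26,27,28,29,30,31): XOR of data positions = 0⊕0⊕1⊕0⊕0⊕1⊕0⊕0⊕1⊕1⊕0⊕0⊕0⊕0⊕1 = 1
Codeword: 1101100101101011001001001100001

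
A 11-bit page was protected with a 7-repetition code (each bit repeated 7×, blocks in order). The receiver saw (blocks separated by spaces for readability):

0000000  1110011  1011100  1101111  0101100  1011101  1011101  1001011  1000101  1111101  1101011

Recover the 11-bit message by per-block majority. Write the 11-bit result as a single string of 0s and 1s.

01110111011

Block 1 (0000000): 0 ones → 0
Block 2 (1110011): 5 ones → 1
Block 3 (1011100): 4 ones → 1
Block 4 (1101111): 6 ones → 1
Block 5 (0101100): 3 ones → 0
Block 6 (1011101): 5 ones → 1
Block 7 (1011101): 5 ones → 1
Block 8 (1001011): 4 ones → 1
Block 9 (1000101): 3 ones → 0
Block 10 (1111101): 6 ones → 1
Block 11 (1101011): 5 ones → 1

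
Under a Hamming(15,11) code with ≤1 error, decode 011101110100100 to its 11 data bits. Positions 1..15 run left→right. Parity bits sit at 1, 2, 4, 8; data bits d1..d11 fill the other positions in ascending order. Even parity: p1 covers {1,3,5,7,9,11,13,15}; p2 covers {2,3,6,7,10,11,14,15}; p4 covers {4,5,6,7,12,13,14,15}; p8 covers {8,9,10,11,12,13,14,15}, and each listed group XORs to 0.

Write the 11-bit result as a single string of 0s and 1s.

s1 (pos 1,3,5,7,9,11,13,15): 0⊕1⊕0⊕1⊕0⊕0⊕1⊕0 = 1
s2 (pos 2,3,6,7,10,11,14,15): 1⊕1⊕1⊕1⊕1⊕0⊕0⊕0 = 1
s4 (pos 4,5,6,7,12,13,14,15): 1⊕0⊕1⊕1⊕0⊕1⊕0⊕0 = 0
s8 (pos 8,9,10,11,12,13,14,15): 1⊕0⊕1⊕0⊕0⊕1⊕0⊕0 = 1
Syndrome s8…s1 = 1011 → error at position 11.
Flip position 11: 011101110100100 → 011101110110100
Read data bits from positions 3,5,6,7,9,10,11,12,13,14,15: 10110110100

10110110100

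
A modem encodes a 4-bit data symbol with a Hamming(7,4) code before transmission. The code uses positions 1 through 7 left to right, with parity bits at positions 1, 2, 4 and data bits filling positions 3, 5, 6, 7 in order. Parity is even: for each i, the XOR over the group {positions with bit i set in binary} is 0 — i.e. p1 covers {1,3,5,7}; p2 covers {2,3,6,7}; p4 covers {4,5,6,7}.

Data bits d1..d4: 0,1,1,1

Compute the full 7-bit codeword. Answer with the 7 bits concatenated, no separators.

Place data at non-parity positions: p1 p2 0 p4 1 1 1
p1 (pos 1,3,5,7): XOR of data positions = 0⊕1⊕1 = 0
p2 (pos 2,3,6,7): XOR of data positions = 0⊕1⊕1 = 0
p4 (pos 4,5,6,7): XOR of data positions = 1⊕1⊕1 = 1
Codeword: 0001111

0001111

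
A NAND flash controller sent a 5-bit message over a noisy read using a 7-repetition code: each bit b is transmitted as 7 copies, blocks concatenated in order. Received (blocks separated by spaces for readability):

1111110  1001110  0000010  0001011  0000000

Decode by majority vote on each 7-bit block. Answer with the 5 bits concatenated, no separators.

11000

Block 1 (1111110): 6 ones → 1
Block 2 (1001110): 4 ones → 1
Block 3 (0000010): 1 one → 0
Block 4 (0001011): 3 ones → 0
Block 5 (0000000): 0 ones → 0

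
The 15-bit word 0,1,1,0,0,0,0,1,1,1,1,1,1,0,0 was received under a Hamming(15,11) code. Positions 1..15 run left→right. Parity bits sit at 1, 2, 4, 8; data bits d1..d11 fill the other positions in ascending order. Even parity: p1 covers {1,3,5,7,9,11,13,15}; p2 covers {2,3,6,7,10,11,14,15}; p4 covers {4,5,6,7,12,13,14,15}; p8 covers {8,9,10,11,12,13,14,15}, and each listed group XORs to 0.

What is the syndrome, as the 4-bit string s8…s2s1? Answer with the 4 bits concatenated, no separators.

s1 (pos 1,3,5,7,9,11,13,15): 0⊕1⊕0⊕0⊕1⊕1⊕1⊕0 = 0
s2 (pos 2,3,6,7,10,11,14,15): 1⊕1⊕0⊕0⊕1⊕1⊕0⊕0 = 0
s4 (pos 4,5,6,7,12,13,14,15): 0⊕0⊕0⊕0⊕1⊕1⊕0⊕0 = 0
s8 (pos 8,9,10,11,12,13,14,15): 1⊕1⊕1⊕1⊕1⊕1⊕0⊕0 = 0
Syndrome s8…s1 = 0000 → no error.

0000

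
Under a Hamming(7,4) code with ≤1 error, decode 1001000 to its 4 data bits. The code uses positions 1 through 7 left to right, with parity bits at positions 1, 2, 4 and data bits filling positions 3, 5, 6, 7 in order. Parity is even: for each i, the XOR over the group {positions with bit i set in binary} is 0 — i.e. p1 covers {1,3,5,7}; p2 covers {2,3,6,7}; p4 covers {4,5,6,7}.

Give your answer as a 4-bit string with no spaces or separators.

s1 (pos 1,3,5,7): 1⊕0⊕0⊕0 = 1
s2 (pos 2,3,6,7): 0⊕0⊕0⊕0 = 0
s4 (pos 4,5,6,7): 1⊕0⊕0⊕0 = 1
Syndrome s4…s1 = 101 → error at position 5.
Flip position 5: 1001000 → 1001100
Read data bits from positions 3,5,6,7: 0100

0100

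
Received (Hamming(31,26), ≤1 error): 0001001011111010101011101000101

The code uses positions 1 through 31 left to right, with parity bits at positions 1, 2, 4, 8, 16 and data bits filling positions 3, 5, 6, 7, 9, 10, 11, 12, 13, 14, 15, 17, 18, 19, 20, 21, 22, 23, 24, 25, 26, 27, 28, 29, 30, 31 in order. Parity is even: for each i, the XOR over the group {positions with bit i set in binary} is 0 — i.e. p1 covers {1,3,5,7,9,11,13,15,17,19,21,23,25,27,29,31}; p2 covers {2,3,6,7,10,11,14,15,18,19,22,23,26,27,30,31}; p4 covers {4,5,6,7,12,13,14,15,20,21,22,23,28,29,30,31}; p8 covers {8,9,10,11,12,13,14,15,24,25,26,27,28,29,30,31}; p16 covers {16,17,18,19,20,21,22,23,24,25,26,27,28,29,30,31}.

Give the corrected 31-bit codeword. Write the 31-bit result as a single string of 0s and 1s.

0001001111111010101011101000101

s1 (pos 1,3,5,7,9,11,13,15,17,19,21,23,25,27,29,31): 0⊕0⊕0⊕1⊕1⊕1⊕1⊕1⊕1⊕1⊕1⊕1⊕1⊕0⊕1⊕1 = 0
s2 (pos 2,3,6,7,10,11,14,15,18,19,22,23,26,27,30,31): 0⊕0⊕0⊕1⊕1⊕1⊕0⊕1⊕0⊕1⊕1⊕1⊕0⊕0⊕0⊕1 = 0
s4 (pos 4,5,6,7,12,13,14,15,20,21,22,23,28,29,30,31): 1⊕0⊕0⊕1⊕1⊕1⊕0⊕1⊕0⊕1⊕1⊕1⊕0⊕1⊕0⊕1 = 0
s8 (pos 8,9,10,11,12,13,14,15,24,25,26,27,28,29,30,31): 0⊕1⊕1⊕1⊕1⊕1⊕0⊕1⊕0⊕1⊕0⊕0⊕0⊕1⊕0⊕1 = 1
s16 (pos 16,17,18,19,20,21,22,23,24,25,26,27,28,29,30,31): 0⊕1⊕0⊕1⊕0⊕1⊕1⊕1⊕0⊕1⊕0⊕0⊕0⊕1⊕0⊕1 = 0
Syndrome s16…s1 = 01000 → error at position 8.
Flip position 8: 0001001011111010101011101000101 → 0001001111111010101011101000101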